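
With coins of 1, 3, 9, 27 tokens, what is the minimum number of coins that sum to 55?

3

Use the largest denomination that fits, subtract, and repeat.
55 − 2×27→1 − 1×1→0
Total coins = 2 + 1 = 3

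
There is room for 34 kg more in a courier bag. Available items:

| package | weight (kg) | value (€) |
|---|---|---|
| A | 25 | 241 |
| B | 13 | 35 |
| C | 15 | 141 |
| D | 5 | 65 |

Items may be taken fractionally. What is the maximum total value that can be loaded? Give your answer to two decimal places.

343.60

Greedy by value/weight ratio, highest first.
Order: D (65/5=13.00) > A (241/25=9.64) > C (141/15=9.40) > B (35/13=2.69)
Fill: take D (5 @ 65) → take A (25 @ 241) → take 4/15 of C → 37.60; 34/34 used.
Total value = 343.60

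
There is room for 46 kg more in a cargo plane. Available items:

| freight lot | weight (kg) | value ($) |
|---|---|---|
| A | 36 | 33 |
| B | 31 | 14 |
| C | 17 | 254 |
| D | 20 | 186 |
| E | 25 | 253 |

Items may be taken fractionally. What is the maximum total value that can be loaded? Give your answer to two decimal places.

Ratios (sorted): C 14.94, E 10.12, D 9.30, A 0.92, B 0.45
take C (17 @ 254); take E (25 @ 253); take 4/20 of D → 37.20. Capacity used 46/46.
Total value = 544.20

544.20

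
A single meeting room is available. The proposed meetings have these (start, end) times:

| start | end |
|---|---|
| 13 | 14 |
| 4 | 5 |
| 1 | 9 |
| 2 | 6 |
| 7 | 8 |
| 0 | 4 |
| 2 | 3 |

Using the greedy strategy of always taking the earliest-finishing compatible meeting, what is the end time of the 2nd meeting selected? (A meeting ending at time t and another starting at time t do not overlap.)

5

Greedy by earliest finish: after sorting by end time, pick each interval compatible with the last pick.
Sorted by end: (2,3)  (0,4)  (4,5)  (2,6)  (7,8)  (1,9)  (13,14)
take (2,3); take (4,5); skip (2,6); take (7,8); take (13,14).
Selected: (2,3) (4,5) (7,8) (13,14)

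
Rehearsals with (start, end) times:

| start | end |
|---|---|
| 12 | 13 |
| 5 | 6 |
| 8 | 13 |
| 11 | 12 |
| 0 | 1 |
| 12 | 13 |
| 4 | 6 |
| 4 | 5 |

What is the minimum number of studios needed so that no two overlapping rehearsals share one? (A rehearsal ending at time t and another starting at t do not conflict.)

Events (time:±→running): 0:+→1 1:-→0 4:+→1 4:+→2 5:-→1 5:+→2 6:-→1 6:-→0 8:+→1 11:+→2 12:-→1 12:+→2 12:+→3 … peak 3.

3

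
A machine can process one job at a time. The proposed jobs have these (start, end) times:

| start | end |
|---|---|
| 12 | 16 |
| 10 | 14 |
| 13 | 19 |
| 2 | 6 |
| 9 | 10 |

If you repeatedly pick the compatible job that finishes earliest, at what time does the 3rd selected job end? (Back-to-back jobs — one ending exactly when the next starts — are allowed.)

Sort by end time and greedily take each interval whose start is ≥ the last chosen end.
Sorted by end: (2,6)  (9,10)  (10,14)  (12,16)  (13,19)
take (2,6); take (9,10); take (10,14).
Selected: (2,6) (9,10) (10,14)

14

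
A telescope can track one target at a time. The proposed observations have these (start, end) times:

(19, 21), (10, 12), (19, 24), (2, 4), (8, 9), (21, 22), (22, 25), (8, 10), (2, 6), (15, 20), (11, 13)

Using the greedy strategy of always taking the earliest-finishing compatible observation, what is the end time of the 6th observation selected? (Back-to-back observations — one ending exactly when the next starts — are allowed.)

25

Sorted by end: (2,4)  (2,6)  (8,9)  (8,10)  (10,12)  (11,13)  (15,20)  (19,21)  (21,22)  (19,24)  (22,25)
take (2,4); take (8,9); take (10,12); skip (11,13); take (15,20); take (21,22); skip (19,24); take (22,25).
Selected: (2,4) (8,9) (10,12) (15,20) (21,22) (22,25)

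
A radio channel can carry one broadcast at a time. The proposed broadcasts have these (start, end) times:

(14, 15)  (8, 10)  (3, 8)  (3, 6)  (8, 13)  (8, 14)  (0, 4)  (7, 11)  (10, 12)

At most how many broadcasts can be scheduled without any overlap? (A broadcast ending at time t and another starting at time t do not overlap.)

Sort by end time and greedily take each interval whose start is ≥ the last chosen end.
By end time: (0,4), (3,6), (3,8), (8,10), (7,11), (10,12), (8,13), (8,14), (14,15).
Pick (0,4); next start ≥ 4 → (8,10); next start ≥ 10 → (10,12); next start ≥ 12 → (14,15).
Selected 4 broadcasts.

4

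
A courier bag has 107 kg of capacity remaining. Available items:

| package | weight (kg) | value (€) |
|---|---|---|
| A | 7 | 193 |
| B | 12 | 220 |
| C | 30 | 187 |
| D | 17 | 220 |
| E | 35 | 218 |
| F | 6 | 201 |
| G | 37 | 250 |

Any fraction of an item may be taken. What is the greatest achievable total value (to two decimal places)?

1258.53

Sort by value per unit weight and fill in that order.
Order: F (201/6=33.50) > A (193/7=27.57) > B (220/12=18.33) > D (220/17=12.94) > G (250/37=6.76) > C (187/30=6.23) > E (218/35=6.23)
Fill: take F (6 @ 201) → take A (7 @ 193) → take B (12 @ 220) → take D (17 @ 220) → take G (37 @ 250) → take 28/30 of C → 174.53; 107/107 used.
Total value = 1258.53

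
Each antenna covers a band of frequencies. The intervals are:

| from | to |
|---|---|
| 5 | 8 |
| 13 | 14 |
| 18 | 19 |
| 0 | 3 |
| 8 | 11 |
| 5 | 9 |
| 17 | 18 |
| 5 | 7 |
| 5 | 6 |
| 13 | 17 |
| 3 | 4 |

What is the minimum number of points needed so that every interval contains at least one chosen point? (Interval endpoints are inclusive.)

5

Process intervals by earliest right end; each time one isn't hit yet, stab at its right endpoint.
By right end: [0,3]  [3,4]  [5,6]  [5,7]  [5,8]  [5,9]  [8,11]  [13,14]  [13,17]  [17,18]  [18,19]
[0,3] uncovered → point at 3; [5,6] uncovered → point at 6; [8,11] uncovered → point at 11; [13,14] uncovered → point at 14; [17,18] uncovered → point at 18.
Points: 3, 6, 11, 14, 18 (5 total).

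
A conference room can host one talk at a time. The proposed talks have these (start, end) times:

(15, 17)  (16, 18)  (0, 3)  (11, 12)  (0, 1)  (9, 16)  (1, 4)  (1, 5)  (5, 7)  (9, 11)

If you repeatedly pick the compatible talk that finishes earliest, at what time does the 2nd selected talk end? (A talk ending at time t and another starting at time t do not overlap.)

Order by finish time; keep every interval that doesn't clash with the previous kept one.
Sorted by end: (0,1)  (0,3)  (1,4)  (1,5)  (5,7)  (9,11)  (11,12)  (9,16)  (15,17)  (16,18)
take (0,1); skip (0,3); take (1,4); skip (1,5); take (5,7); take (9,11); take (11,12); take (15,17); skip (16,18).
Selected: (0,1) (1,4) (5,7) (9,11) (11,12) (15,17)

4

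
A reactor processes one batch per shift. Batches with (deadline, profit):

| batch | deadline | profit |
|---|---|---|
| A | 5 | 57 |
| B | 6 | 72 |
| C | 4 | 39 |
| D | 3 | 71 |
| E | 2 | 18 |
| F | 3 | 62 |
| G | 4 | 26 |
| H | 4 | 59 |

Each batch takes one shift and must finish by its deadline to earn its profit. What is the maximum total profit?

360

By profit: B(d6,72), D(d3,71), F(d3,62), H(d4,59), A(d5,57), C(d4,39), G(d4,26), E(d2,18)
B→slot 6; D→slot 3; F→slot 2; H→slot 4; A→slot 5; C→slot 1; G skipped; E skipped.
Profit = 39 + 62 + 71 + 59 + 57 + 72 = 360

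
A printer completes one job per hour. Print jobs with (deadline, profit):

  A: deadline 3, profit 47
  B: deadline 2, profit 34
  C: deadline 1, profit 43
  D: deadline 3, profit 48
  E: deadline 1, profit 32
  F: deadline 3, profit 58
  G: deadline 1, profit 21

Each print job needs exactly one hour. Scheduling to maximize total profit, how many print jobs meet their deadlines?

Profit order: F=58 D=48 A=47 C=43 B=34 E=32 G=21
Assign: F→slot 3, D→slot 2, A→slot 1, C skipped, B skipped, E skipped, G skipped.
Slots: [1:A] [2:D] [3:F]
3 of 7 scheduled.

3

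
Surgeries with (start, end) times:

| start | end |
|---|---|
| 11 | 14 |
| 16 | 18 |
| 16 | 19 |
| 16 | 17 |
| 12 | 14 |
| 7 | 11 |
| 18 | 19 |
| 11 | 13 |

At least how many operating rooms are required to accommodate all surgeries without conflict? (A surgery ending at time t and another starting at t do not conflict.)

3

starts: [7, 11, 11, 12, 16, 16, 16, 18]
ends:   [11, 13, 14, 14, 17, 18, 19, 19]
s7→1 e11→0 s11→1 s11→2 s12→3  — peak 3.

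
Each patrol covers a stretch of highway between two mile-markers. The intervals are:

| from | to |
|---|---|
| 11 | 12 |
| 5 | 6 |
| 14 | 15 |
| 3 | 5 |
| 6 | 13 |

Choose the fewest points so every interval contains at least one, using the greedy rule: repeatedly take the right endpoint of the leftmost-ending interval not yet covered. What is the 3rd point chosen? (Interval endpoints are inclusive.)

15

Sorted: [3,5] [5,6] [11,12] [6,13] [14,15]
{[3,5],[5,6]} hit by 5; {[11,12],[6,13]} hit by 12; {[14,15]} hit by 15.
Points: 5, 12, 15 (3 total).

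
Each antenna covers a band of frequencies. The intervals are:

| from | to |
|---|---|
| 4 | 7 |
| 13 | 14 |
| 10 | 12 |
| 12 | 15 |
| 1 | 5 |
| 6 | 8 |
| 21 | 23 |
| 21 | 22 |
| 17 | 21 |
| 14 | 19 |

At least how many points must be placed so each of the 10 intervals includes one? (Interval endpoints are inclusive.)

5

Process intervals by earliest right end; each time one isn't hit yet, stab at its right endpoint.
By right end: [1,5]  [4,7]  [6,8]  [10,12]  [13,14]  [12,15]  [14,19]  [17,21]  [21,22]  [21,23]
[1,5] uncovered → point at 5; [6,8] uncovered → point at 8; [10,12] uncovered → point at 12; [13,14] uncovered → point at 14; [17,21] uncovered → point at 21.
Points: 5, 8, 12, 14, 21 (5 total).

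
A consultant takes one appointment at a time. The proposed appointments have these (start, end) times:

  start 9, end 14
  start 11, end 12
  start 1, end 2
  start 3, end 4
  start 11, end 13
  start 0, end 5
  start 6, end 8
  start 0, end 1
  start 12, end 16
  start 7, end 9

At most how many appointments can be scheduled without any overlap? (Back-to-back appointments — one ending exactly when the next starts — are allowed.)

6

By end time: (0,1), (1,2), (3,4), (0,5), (6,8), (7,9), (11,12), (11,13), (9,14), (12,16).
Pick (0,1); next start ≥ 1 → (1,2); next start ≥ 2 → (3,4); next start ≥ 4 → (6,8); next start ≥ 8 → (11,12); next start ≥ 12 → (12,16).
Selected 6 appointments.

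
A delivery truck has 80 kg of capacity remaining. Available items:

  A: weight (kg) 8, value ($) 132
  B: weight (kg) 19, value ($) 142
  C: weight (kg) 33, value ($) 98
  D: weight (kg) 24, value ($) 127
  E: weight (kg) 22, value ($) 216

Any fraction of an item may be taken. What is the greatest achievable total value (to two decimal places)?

Greedy by value/weight ratio, highest first.
Order: A (132/8=16.50) > E (216/22=9.82) > B (142/19=7.47) > D (127/24=5.29) > C (98/33=2.97)
Fill: take A (8 @ 132) → take E (22 @ 216) → take B (19 @ 142) → take D (24 @ 127) → take 7/33 of C → 20.79; 80/80 used.
Total value = 637.79

637.79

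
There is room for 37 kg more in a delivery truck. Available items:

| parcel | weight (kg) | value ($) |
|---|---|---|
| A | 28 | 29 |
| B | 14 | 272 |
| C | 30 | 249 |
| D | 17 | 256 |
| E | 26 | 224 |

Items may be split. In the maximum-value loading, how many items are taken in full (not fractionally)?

2

Sort by value per unit weight and fill in that order.
Order: B (272/14=19.43) > D (256/17=15.06) > E (224/26=8.62) > C (249/30=8.30) > A (29/28=1.04)
Fill: take B (14 @ 272) → take D (17 @ 256) → take 6/26 of E → 51.69; 37/37 used.
2 item(s) taken whole; one partial (take 6/26 of E).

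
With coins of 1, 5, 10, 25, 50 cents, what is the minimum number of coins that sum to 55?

2

55 = 1×50 + 1×5
Total coins = 1 + 1 = 2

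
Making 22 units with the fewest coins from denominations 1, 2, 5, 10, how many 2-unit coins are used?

1

22 − 2×10→2 − 1×2→0
Count of 2: 1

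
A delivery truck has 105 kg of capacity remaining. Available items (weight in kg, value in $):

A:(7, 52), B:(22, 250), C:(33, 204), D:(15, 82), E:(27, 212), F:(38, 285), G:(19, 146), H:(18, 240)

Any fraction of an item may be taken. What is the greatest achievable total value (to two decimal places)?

Sort by value per unit weight and fill in that order.
Ratios (sorted): H 13.33, B 11.36, E 7.85, G 7.68, F 7.50, A 7.43, C 6.18, D 5.47
take H (18 @ 240); take B (22 @ 250); take E (27 @ 212); take G (19 @ 146); take 19/38 of F → 142.50. Capacity used 105/105.
Total value = 990.50

990.50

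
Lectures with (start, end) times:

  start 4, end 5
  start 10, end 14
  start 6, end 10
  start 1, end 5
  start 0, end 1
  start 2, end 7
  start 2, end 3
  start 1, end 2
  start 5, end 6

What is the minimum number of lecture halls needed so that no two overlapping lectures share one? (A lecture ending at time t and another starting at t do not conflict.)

starts: [0, 1, 1, 2, 2, 4, 5, 6, 10]
ends:   [1, 2, 3, 5, 5, 6, 7, 10, 14]
s0→1 e1→0 s1→1 s1→2 e2→1 s2→2 s2→3  — peak 3.

3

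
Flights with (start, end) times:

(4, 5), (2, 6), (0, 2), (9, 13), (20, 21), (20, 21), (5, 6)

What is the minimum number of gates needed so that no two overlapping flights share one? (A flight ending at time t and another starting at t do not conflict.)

2

The answer is the maximum number of intervals overlapping at any instant.
Events (time:±→running): 0:+→1 2:-→0 2:+→1 4:+→2 … peak 2.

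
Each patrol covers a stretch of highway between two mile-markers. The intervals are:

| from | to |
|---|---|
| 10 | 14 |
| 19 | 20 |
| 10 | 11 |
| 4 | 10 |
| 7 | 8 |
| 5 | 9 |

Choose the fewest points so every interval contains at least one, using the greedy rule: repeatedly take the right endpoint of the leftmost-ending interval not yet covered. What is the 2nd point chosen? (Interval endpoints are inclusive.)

11

Process intervals by earliest right end; each time one isn't hit yet, stab at its right endpoint.
Sorted: [7,8] [5,9] [4,10] [10,11] [10,14] [19,20]
{[7,8],[5,9],[4,10]} hit by 8; {[10,11],[10,14]} hit by 11; {[19,20]} hit by 20.
Points: 8, 11, 20 (3 total).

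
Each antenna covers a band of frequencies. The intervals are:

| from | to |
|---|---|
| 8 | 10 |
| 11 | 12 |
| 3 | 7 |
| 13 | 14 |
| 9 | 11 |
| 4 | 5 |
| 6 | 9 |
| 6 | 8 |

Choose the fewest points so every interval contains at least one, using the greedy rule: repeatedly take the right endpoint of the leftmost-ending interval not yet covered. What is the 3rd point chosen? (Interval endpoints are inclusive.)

Process intervals by earliest right end; each time one isn't hit yet, stab at its right endpoint.
Sorted: [4,5] [3,7] [6,8] [6,9] [8,10] [9,11] [11,12] [13,14]
{[4,5],[3,7]} hit by 5; {[6,8],[6,9],[8,10]} hit by 8; {[9,11],[11,12]} hit by 11; {[13,14]} hit by 14.
Points: 5, 8, 11, 14 (4 total).

11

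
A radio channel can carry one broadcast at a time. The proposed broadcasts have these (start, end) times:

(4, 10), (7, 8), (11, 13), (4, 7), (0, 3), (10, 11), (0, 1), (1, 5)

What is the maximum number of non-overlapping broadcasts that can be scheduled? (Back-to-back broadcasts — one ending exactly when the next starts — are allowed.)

Order by finish time; keep every interval that doesn't clash with the previous kept one.
By end time: (0,1), (0,3), (1,5), (4,7), (7,8), (4,10), (10,11), (11,13).
Pick (0,1); next start ≥ 1 → (1,5); next start ≥ 5 → (7,8); next start ≥ 8 → (10,11); next start ≥ 11 → (11,13).
Selected 5 broadcasts.

5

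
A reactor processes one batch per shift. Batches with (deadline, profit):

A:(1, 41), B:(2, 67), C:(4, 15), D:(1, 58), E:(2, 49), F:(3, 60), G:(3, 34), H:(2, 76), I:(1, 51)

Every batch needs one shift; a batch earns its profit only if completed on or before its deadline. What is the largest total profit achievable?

By profit: H(d2,76), B(d2,67), F(d3,60), D(d1,58), I(d1,51), E(d2,49), A(d1,41), G(d3,34), C(d4,15)
H→slot 2; B→slot 1; F→slot 3; D skipped; I skipped; E skipped; A skipped; G skipped; C→slot 4.
Profit = 67 + 76 + 60 + 15 = 218

218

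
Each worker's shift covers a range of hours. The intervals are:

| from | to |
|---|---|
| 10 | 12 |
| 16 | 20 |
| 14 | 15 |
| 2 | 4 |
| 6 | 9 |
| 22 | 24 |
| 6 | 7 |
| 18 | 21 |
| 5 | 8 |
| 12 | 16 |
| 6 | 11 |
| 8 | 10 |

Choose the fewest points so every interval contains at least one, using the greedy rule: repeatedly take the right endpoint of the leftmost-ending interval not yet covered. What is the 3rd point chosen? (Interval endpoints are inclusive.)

10

Sort by right endpoint; whenever an interval is uncovered, place a point at its right end.
Sorted: [2,4] [6,7] [5,8] [6,9] [8,10] [6,11] [10,12] [14,15] [12,16] [16,20] [18,21] [22,24]
{[2,4]} hit by 4; {[6,7],[5,8],[6,9]} hit by 7; {[8,10],[6,11],[10,12]} hit by 10; {[14,15],[12,16]} hit by 15; {[16,20],[18,21]} hit by 20; {[22,24]} hit by 24.
Points: 4, 7, 10, 15, 20, 24 (6 total).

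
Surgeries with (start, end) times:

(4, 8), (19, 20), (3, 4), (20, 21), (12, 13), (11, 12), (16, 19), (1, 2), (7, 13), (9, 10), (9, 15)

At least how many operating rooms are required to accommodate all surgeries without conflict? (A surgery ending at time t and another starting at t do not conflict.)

starts: [1, 3, 4, 7, 9, 9, 11, 12, 16, 19, 20]
ends:   [2, 4, 8, 10, 12, 13, 13, 15, 19, 20, 21]
s1→1 e2→0 s3→1 e4→0 s4→1 s7→2 e8→1 s9→2 s9→3  — peak 3.

3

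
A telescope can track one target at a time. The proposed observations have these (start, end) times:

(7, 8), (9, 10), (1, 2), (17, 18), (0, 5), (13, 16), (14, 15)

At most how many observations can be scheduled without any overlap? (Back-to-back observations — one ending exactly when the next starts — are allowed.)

Sort by end time and greedily take each interval whose start is ≥ the last chosen end.
By end time: (1,2), (0,5), (7,8), (9,10), (14,15), (13,16), (17,18).
Pick (1,2); next start ≥ 2 → (7,8); next start ≥ 8 → (9,10); next start ≥ 10 → (14,15); next start ≥ 15 → (17,18).
Selected 5 observations.

5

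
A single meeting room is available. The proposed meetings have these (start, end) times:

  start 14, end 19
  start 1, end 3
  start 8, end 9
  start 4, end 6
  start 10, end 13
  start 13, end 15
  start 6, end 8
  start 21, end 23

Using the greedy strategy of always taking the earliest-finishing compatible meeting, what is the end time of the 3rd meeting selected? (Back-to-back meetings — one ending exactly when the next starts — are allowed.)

By end time: (1,3), (4,6), (6,8), (8,9), (10,13), (13,15), (14,19), (21,23).
Pick (1,3); next start ≥ 3 → (4,6); next start ≥ 6 → (6,8); next start ≥ 8 → (8,9); next start ≥ 9 → (10,13); next start ≥ 13 → (13,15); next start ≥ 15 → (21,23).
Selected: (1,3) (4,6) (6,8) (8,9) (10,13) (13,15) (21,23)

8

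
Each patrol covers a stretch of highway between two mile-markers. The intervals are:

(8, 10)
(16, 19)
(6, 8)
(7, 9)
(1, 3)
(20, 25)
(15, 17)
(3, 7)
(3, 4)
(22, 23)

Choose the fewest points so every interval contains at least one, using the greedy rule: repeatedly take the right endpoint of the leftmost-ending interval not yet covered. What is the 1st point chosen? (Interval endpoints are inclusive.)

Process intervals by earliest right end; each time one isn't hit yet, stab at its right endpoint.
By right end: [1,3]  [3,4]  [3,7]  [6,8]  [7,9]  [8,10]  [15,17]  [16,19]  [22,23]  [20,25]
[1,3] uncovered → point at 3; [6,8] uncovered → point at 8; [15,17] uncovered → point at 17; [22,23] uncovered → point at 23.
Points: 3, 8, 17, 23 (4 total).

3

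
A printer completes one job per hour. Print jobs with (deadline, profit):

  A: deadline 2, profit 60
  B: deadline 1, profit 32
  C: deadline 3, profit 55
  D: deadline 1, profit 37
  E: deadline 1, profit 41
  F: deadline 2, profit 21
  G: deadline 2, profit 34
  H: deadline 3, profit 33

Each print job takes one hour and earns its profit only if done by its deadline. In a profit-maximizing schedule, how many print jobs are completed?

Profit order: A=60 C=55 E=41 D=37 G=34 H=33 B=32 F=21
Assign: A→slot 2, C→slot 3, E→slot 1, D skipped, G skipped, H skipped, B skipped, F skipped.
Slots: [1:E] [2:A] [3:C]
3 of 8 scheduled.

3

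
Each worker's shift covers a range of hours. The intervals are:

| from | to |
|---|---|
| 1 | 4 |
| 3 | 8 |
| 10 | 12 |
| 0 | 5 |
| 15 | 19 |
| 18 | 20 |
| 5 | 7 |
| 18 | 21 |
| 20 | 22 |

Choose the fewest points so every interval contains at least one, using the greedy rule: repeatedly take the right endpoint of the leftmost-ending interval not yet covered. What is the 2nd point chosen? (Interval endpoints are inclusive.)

Sorted: [1,4] [0,5] [5,7] [3,8] [10,12] [15,19] [18,20] [18,21] [20,22]
{[1,4],[0,5]} hit by 4; {[5,7],[3,8]} hit by 7; {[10,12]} hit by 12; {[15,19],[18,20],[18,21]} hit by 19; {[20,22]} hit by 22.
Points: 4, 7, 12, 19, 22 (5 total).

7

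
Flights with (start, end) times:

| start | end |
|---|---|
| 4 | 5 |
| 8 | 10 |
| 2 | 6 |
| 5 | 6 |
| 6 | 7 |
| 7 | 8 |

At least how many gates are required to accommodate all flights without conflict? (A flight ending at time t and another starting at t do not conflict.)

2

starts: [2, 4, 5, 6, 7, 8]
ends:   [5, 6, 6, 7, 8, 10]
s2→1 s4→2  — peak 2.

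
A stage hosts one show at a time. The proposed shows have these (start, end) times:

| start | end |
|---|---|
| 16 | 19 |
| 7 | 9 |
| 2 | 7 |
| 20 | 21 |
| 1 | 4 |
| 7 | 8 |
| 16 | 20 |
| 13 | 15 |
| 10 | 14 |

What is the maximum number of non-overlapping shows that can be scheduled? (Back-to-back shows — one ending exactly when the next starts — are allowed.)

Greedy by earliest finish: after sorting by end time, pick each interval compatible with the last pick.
Sorted by end: (1,4)  (2,7)  (7,8)  (7,9)  (10,14)  (13,15)  (16,19)  (16,20)  (20,21)
take (1,4); take (7,8); take (10,14); skip (13,15); take (16,19); take (20,21).
Selected 5 shows.

5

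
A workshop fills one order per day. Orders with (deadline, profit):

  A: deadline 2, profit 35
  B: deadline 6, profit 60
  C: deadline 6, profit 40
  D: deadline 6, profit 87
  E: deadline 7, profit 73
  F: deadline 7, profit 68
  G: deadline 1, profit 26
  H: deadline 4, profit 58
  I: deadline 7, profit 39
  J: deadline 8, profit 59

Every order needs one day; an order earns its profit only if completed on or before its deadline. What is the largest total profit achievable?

Take jobs in profit order; each goes to the latest open slot no later than its deadline.
By profit: D(d6,87), E(d7,73), F(d7,68), B(d6,60), J(d8,59), H(d4,58), C(d6,40), I(d7,39), A(d2,35), G(d1,26)
D→slot 6; E→slot 7; F→slot 5; B→slot 4; J→slot 8; H→slot 3; C→slot 2; I→slot 1; A skipped; G skipped.
Profit = 39 + 40 + 58 + 60 + 68 + 87 + 73 + 59 = 484

484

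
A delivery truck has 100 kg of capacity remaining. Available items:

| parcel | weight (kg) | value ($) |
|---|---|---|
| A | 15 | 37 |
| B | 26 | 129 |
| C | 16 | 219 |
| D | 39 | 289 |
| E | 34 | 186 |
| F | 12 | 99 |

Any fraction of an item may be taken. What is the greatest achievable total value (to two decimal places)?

787.53

Greedy by value/weight ratio, highest first.
Order: C (219/16=13.69) > F (99/12=8.25) > D (289/39=7.41) > E (186/34=5.47) > B (129/26=4.96) > A (37/15=2.47)
Fill: take C (16 @ 219) → take F (12 @ 99) → take D (39 @ 289) → take 33/34 of E → 180.53; 100/100 used.
Total value = 787.53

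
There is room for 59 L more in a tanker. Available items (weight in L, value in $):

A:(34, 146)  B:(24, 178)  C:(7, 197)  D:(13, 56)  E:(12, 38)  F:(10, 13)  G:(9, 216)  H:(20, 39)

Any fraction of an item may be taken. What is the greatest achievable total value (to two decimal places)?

Order: C (197/7=28.14) > G (216/9=24.00) > B (178/24=7.42) > D (56/13=4.31) > A (146/34=4.29) > E (38/12=3.17) > H (39/20=1.95) > F (13/10=1.30)
Fill: take C (7 @ 197) → take G (9 @ 216) → take B (24 @ 178) → take D (13 @ 56) → take 6/34 of A → 25.76; 59/59 used.
Total value = 672.76

672.76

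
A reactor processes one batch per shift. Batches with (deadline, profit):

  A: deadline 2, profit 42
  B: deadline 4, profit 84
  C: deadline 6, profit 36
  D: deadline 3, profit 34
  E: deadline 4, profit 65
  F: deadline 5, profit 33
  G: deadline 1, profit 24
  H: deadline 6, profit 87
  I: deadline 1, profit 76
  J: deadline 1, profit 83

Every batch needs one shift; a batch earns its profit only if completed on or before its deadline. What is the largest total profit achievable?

397

Profit order: H=87 B=84 J=83 I=76 E=65 A=42 C=36 D=34 F=33 G=24
Assign: H→slot 6, B→slot 4, J→slot 1, I skipped, E→slot 3, A→slot 2, C→slot 5, D skipped, F skipped, G skipped.
Slots: [1:J] [2:A] [3:E] [4:B] [5:C] [6:H]
Profit = 83 + 42 + 65 + 84 + 36 + 87 = 397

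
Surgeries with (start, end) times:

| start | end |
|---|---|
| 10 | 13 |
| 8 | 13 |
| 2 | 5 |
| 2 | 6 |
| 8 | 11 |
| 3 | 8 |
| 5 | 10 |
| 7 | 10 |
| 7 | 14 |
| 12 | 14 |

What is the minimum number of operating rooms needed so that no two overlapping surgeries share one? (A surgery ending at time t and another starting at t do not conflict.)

The answer is the maximum number of intervals overlapping at any instant.
Events (time:±→running): 2:+→1 2:+→2 3:+→3 5:-→2 5:+→3 6:-→2 7:+→3 7:+→4 8:-→3 8:+→4 8:+→5 … peak 5.

5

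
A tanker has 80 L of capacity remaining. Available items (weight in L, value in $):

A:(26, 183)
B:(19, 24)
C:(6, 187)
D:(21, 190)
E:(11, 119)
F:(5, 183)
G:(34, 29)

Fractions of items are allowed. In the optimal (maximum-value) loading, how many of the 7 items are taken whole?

5

Greedy by value/weight ratio, highest first.
Order: F (183/5=36.60) > C (187/6=31.17) > E (119/11=10.82) > D (190/21=9.05) > A (183/26=7.04) > B (24/19=1.26) > G (29/34=0.85)
Fill: take F (5 @ 183) → take C (6 @ 187) → take E (11 @ 119) → take D (21 @ 190) → take A (26 @ 183) → take 11/19 of B → 13.89; 80/80 used.
5 item(s) taken whole; one partial (take 11/19 of B).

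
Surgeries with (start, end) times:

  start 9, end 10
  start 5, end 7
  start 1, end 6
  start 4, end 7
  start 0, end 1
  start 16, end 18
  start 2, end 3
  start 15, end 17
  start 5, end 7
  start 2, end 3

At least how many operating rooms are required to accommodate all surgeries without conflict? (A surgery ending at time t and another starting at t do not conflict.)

Events (time:±→running): 0:+→1 1:-→0 1:+→1 2:+→2 2:+→3 3:-→2 3:-→1 4:+→2 5:+→3 5:+→4 … peak 4.

4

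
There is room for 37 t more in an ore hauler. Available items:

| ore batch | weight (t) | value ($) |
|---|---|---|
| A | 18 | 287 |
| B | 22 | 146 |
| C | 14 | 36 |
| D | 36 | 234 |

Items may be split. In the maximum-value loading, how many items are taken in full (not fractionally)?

1

Greedy by value/weight ratio, highest first.
Ratios (sorted): A 15.94, B 6.64, D 6.50, C 2.57
take A (18 @ 287); take 19/22 of B → 126.09. Capacity used 37/37.
1 item(s) taken whole; one partial (take 19/22 of B).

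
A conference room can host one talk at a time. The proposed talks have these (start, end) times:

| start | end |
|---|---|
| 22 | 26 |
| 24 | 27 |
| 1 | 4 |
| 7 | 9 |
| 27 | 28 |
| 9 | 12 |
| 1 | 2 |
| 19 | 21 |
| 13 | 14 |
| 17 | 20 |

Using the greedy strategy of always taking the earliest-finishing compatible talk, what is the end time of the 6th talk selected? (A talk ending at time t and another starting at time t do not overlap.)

Greedy by earliest finish: after sorting by end time, pick each interval compatible with the last pick.
By end time: (1,2), (1,4), (7,9), (9,12), (13,14), (17,20), (19,21), (22,26), (24,27), (27,28).
Pick (1,2); next start ≥ 2 → (7,9); next start ≥ 9 → (9,12); next start ≥ 12 → (13,14); next start ≥ 14 → (17,20); next start ≥ 20 → (22,26); next start ≥ 26 → (27,28).
Selected: (1,2) (7,9) (9,12) (13,14) (17,20) (22,26) (27,28)

26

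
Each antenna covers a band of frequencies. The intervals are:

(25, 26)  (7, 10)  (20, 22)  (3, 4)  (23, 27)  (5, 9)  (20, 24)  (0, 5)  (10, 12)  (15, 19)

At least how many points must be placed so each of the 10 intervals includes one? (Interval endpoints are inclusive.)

6

Process intervals by earliest right end; each time one isn't hit yet, stab at its right endpoint.
By right end: [3,4]  [0,5]  [5,9]  [7,10]  [10,12]  [15,19]  [20,22]  [20,24]  [25,26]  [23,27]
[3,4] uncovered → point at 4; [5,9] uncovered → point at 9; [10,12] uncovered → point at 12; [15,19] uncovered → point at 19; [20,22] uncovered → point at 22; [25,26] uncovered → point at 26.
Points: 4, 9, 12, 19, 22, 26 (6 total).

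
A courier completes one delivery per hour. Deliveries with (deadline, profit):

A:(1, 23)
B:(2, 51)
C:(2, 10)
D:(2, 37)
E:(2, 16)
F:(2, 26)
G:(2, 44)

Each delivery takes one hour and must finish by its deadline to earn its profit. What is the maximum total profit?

Sort by profit descending; place each in the latest free slot ≤ its deadline.
By profit: B(d2,51), G(d2,44), D(d2,37), F(d2,26), A(d1,23), E(d2,16), C(d2,10)
B→slot 2; G→slot 1; D skipped; F skipped; A skipped; E skipped; C skipped.
Profit = 44 + 51 = 95

95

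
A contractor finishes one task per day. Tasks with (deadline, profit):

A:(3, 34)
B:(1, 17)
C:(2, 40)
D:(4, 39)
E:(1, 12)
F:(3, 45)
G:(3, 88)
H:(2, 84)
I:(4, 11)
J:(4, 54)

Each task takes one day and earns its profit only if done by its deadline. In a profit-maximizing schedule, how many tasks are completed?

4

Sort by profit descending; place each in the latest free slot ≤ its deadline.
By profit: G(d3,88), H(d2,84), J(d4,54), F(d3,45), C(d2,40), D(d4,39), A(d3,34), B(d1,17), E(d1,12), I(d4,11)
G→slot 3; H→slot 2; J→slot 4; F→slot 1; C skipped; D skipped; A skipped; B skipped; E skipped; I skipped.
4 of 10 scheduled.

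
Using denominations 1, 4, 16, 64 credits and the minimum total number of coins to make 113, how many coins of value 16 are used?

Use the largest denomination that fits, subtract, and repeat.
113 − 1×64→49 − 3×16→1 − 1×1→0
Count of 16: 3

3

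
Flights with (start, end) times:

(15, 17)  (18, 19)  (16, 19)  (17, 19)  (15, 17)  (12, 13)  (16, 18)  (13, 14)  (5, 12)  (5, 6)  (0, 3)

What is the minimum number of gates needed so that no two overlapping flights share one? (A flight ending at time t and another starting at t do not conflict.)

4

The answer is the maximum number of intervals overlapping at any instant.
starts: [0, 5, 5, 12, 13, 15, 15, 16, 16, 17, 18]
ends:   [3, 6, 12, 13, 14, 17, 17, 18, 19, 19, 19]
s0→1 e3→0 s5→1 s5→2 e6→1 e12→0 s12→1 e13→0 s13→1 e14→0 s15→1 s15→2 s16→3 s16→4  — peak 4.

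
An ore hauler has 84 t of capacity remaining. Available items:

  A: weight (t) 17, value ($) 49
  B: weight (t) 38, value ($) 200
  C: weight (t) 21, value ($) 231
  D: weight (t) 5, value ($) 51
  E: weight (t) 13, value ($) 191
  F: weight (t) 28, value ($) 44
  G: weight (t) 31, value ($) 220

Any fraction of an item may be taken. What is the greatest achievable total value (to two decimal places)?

766.68

Sort by value per unit weight and fill in that order.
Ratios (sorted): E 14.69, C 11.00, D 10.20, G 7.10, B 5.26, A 2.88, F 1.57
take E (13 @ 191); take C (21 @ 231); take D (5 @ 51); take G (31 @ 220); take 14/38 of B → 73.68. Capacity used 84/84.
Total value = 766.68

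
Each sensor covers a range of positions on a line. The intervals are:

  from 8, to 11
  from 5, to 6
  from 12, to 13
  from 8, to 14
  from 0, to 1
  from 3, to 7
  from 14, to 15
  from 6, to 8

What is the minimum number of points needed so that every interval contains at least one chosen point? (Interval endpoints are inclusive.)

5

Process intervals by earliest right end; each time one isn't hit yet, stab at its right endpoint.
By right end: [0,1]  [5,6]  [3,7]  [6,8]  [8,11]  [12,13]  [8,14]  [14,15]
[0,1] uncovered → point at 1; [5,6] uncovered → point at 6; [8,11] uncovered → point at 11; [12,13] uncovered → point at 13; [14,15] uncovered → point at 15.
Points: 1, 6, 11, 13, 15 (5 total).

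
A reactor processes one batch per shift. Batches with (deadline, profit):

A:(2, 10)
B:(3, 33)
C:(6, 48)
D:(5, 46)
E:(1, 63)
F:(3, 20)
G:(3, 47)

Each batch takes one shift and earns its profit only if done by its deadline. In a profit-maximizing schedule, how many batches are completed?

5

Sort by profit descending; place each in the latest free slot ≤ its deadline.
Profit order: E=63 C=48 G=47 D=46 B=33 F=20 A=10
Assign: E→slot 1, C→slot 6, G→slot 3, D→slot 5, B→slot 2, F skipped, A skipped.
Slots: [1:E] [2:B] [3:G] [5:D] [6:C]
5 of 7 scheduled.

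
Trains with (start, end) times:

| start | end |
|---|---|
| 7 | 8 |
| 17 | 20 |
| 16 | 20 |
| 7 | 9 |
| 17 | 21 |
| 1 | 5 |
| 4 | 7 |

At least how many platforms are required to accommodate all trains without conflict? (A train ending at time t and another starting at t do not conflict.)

3

Count concurrent intervals with a sweep; the peak is the room count.
starts: [1, 4, 7, 7, 16, 17, 17]
ends:   [5, 7, 8, 9, 20, 20, 21]
s1→1 s4→2 e5→1 e7→0 s7→1 s7→2 e8→1 e9→0 s16→1 s17→2 s17→3  — peak 3.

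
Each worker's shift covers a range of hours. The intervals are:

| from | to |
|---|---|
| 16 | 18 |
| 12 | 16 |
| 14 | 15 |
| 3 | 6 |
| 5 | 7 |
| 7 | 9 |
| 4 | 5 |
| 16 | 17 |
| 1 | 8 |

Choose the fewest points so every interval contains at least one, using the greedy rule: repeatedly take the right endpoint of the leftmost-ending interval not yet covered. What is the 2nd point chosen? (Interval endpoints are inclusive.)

Sorted: [4,5] [3,6] [5,7] [1,8] [7,9] [14,15] [12,16] [16,17] [16,18]
{[4,5],[3,6],[5,7],[1,8]} hit by 5; {[7,9]} hit by 9; {[14,15],[12,16]} hit by 15; {[16,17],[16,18]} hit by 17.
Points: 5, 9, 15, 17 (4 total).

9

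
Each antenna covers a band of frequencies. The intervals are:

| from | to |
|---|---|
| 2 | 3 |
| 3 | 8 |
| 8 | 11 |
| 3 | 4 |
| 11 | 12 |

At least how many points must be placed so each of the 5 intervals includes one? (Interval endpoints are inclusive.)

2

Process intervals by earliest right end; each time one isn't hit yet, stab at its right endpoint.
Sorted: [2,3] [3,4] [3,8] [8,11] [11,12]
{[2,3],[3,4],[3,8]} hit by 3; {[8,11],[11,12]} hit by 11.
Points: 3, 11 (2 total).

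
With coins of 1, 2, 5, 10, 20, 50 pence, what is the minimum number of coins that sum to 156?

5

Greedy: take as many of the largest coin as possible, then repeat with the remainder.
156 = 3×50 + 1×5 + 1×1
Total coins = 3 + 1 + 1 = 5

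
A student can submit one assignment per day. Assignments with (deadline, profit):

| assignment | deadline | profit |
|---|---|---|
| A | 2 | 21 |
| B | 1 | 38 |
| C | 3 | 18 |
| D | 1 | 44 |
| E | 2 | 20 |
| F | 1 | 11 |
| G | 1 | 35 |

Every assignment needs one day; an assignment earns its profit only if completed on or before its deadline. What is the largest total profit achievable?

83

By profit: D(d1,44), B(d1,38), G(d1,35), A(d2,21), E(d2,20), C(d3,18), F(d1,11)
D→slot 1; B skipped; G skipped; A→slot 2; E skipped; C→slot 3; F skipped.
Profit = 44 + 21 + 18 = 83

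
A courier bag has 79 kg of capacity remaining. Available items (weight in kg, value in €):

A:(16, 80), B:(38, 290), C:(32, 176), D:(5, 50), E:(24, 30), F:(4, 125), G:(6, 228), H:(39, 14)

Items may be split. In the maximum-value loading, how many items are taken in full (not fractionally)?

4

Ratios (sorted): G 38.00, F 31.25, D 10.00, B 7.63, C 5.50, A 5.00, E 1.25, H 0.36
take G (6 @ 228); take F (4 @ 125); take D (5 @ 50); take B (38 @ 290); take 26/32 of C → 143.00. Capacity used 79/79.
4 item(s) taken whole; one partial (take 26/32 of C).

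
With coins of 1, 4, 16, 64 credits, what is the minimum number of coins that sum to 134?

5

134 = 2×64 + 1×4 + 2×1
Total coins = 2 + 1 + 2 = 5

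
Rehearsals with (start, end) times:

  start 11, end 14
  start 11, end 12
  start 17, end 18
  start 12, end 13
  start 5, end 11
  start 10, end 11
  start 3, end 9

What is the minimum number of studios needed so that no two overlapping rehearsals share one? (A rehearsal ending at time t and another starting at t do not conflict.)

The answer is the maximum number of intervals overlapping at any instant.
Events (time:±→running): 3:+→1 5:+→2 … peak 2.

2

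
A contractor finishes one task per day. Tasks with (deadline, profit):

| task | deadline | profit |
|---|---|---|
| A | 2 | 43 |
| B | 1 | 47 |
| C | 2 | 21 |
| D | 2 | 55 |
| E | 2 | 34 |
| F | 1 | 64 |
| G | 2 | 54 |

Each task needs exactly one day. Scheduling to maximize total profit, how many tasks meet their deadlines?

Sort by profit descending; place each in the latest free slot ≤ its deadline.
By profit: F(d1,64), D(d2,55), G(d2,54), B(d1,47), A(d2,43), E(d2,34), C(d2,21)
F→slot 1; D→slot 2; G skipped; B skipped; A skipped; E skipped; C skipped.
2 of 7 scheduled.

2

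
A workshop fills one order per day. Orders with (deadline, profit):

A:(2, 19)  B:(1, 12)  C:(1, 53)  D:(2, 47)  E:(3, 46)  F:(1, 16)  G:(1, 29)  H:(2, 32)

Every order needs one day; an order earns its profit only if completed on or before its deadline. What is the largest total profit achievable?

Take jobs in profit order; each goes to the latest open slot no later than its deadline.
By profit: C(d1,53), D(d2,47), E(d3,46), H(d2,32), G(d1,29), A(d2,19), F(d1,16), B(d1,12)
C→slot 1; D→slot 2; E→slot 3; H skipped; G skipped; A skipped; F skipped; B skipped.
Profit = 53 + 47 + 46 = 146

146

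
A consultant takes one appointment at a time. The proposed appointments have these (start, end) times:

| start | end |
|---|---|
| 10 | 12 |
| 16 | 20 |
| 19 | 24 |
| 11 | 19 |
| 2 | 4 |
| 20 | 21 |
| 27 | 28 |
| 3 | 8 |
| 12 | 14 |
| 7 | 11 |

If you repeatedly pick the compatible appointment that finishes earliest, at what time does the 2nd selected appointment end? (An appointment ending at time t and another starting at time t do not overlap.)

Sort by end time and greedily take each interval whose start is ≥ the last chosen end.
Sorted by end: (2,4)  (3,8)  (7,11)  (10,12)  (12,14)  (11,19)  (16,20)  (20,21)  (19,24)  (27,28)
take (2,4); take (7,11); take (12,14); skip (11,19); take (16,20); take (20,21); skip (19,24); take (27,28).
Selected: (2,4) (7,11) (12,14) (16,20) (20,21) (27,28)

11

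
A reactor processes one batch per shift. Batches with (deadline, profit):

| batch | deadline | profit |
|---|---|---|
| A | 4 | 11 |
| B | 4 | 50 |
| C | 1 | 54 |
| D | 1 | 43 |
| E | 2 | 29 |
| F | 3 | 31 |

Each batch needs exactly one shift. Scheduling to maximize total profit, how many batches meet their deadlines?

4

Take jobs in profit order; each goes to the latest open slot no later than its deadline.
Profit order: C=54 B=50 D=43 F=31 E=29 A=11
Assign: C→slot 1, B→slot 4, D skipped, F→slot 3, E→slot 2, A skipped.
Slots: [1:C] [2:E] [3:F] [4:B]
4 of 6 scheduled.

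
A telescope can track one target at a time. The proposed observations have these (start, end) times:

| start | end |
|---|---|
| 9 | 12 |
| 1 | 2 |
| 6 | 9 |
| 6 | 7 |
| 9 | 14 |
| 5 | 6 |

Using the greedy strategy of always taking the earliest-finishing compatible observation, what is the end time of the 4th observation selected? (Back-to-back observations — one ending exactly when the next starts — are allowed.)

12

By end time: (1,2), (5,6), (6,7), (6,9), (9,12), (9,14).
Pick (1,2); next start ≥ 2 → (5,6); next start ≥ 6 → (6,7); next start ≥ 7 → (9,12).
Selected: (1,2) (5,6) (6,7) (9,12)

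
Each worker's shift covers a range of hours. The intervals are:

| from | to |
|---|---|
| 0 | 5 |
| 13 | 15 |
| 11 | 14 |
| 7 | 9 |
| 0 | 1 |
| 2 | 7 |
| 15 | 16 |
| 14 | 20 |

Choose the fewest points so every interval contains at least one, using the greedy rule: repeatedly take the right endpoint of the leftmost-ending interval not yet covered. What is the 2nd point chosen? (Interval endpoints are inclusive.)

7

Process intervals by earliest right end; each time one isn't hit yet, stab at its right endpoint.
By right end: [0,1]  [0,5]  [2,7]  [7,9]  [11,14]  [13,15]  [15,16]  [14,20]
[0,1] uncovered → point at 1; [2,7] uncovered → point at 7; [11,14] uncovered → point at 14; [15,16] uncovered → point at 16.
Points: 1, 7, 14, 16 (4 total).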